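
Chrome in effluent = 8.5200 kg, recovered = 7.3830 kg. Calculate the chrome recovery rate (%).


Formula: Recovery = recovered / input * 100
Substituting: Recovery = 7.3830 / 8.5200 * 100
Result: 86.6549 %


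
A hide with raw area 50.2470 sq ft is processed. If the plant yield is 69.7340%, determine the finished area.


Formula: finished = raw * yield / 100
Substituting: finished = 50.2470 * 69.7340 / 100
Result: 35.0392 sq ft


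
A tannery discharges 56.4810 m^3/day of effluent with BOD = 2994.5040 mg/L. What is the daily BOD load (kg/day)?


Formula: BOD_load = volume * conc / 1000
Substituting: BOD_load = 56.4810 * 2994.5040 / 1000
Result: 169.1326 kg/day


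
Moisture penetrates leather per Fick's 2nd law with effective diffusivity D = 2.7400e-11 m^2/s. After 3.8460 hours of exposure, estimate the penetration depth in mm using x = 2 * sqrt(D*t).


t = 3.8460 hr * 3600 = 13845.6000 s
D * t = 2.7400e-11 * 13845.6000 = 3.7937e-07
x = 2 * sqrt(D*t) = 2 * sqrt(3.7937e-07) = 0.00123186 m = 1.2319 mm


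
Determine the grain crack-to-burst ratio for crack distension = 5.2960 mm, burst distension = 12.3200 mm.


Formula: Ratio = crack / burst
Substituting: Ratio = 5.2960 / 12.3200
Result: 0.4299


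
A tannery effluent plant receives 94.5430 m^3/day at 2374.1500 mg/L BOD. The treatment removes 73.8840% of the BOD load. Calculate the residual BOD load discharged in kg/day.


Load_in = volume * conc / 1000 = 94.5430 * 2374.1500 / 1000 = 224.4593 kg/day
Removed = Load_in * eff / 100 = 224.4593 * 73.8840 / 100 = 165.8395 kg/day
Load_out = Load_in - Removed = 224.4593 - 165.8395 = 58.6198 kg/day


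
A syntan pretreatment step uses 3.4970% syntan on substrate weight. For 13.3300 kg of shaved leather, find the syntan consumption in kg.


Formula: Syntan = substrate * pct / 100
Substituting: Syntan = 13.3300 * 3.4970 / 100
Result: 0.4662 kg


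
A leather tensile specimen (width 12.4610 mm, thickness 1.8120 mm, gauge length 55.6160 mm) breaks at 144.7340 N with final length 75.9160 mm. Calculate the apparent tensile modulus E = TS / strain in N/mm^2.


TS = F / (w * t) = 144.7340 / (12.4610 * 1.8120) = 6.4100 N/mm^2
strain = (Lf - L0) / L0 = (75.9160 - 55.6160) / 55.6160 = 0.3650
E = TS / strain = 6.4100 / 0.3650 = 17.5616 N/mm^2


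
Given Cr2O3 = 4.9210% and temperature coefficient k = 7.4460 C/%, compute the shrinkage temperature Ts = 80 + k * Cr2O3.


Formula: Ts = 80 + k * Cr2O3
Substituting: Ts = 80 + 7.4460 * 4.9210
Result: 116.6418 C


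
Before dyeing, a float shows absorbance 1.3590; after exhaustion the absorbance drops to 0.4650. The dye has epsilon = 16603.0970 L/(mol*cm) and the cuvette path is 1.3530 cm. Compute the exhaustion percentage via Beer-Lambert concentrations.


c_initial = A_i / (epsilon * l) = 1.3590 / (16603.0970 * 1.3530) = 6.0497e-05 mol/L
c_final = A_f / (epsilon * l) = 0.4650 / (16603.0970 * 1.3530) = 2.0700e-05 mol/L
Exhaustion = (c_initial - c_final) / c_initial * 100 = (6.0497e-05 - 2.0700e-05) / 6.0497e-05 * 100 = 65.7837 %


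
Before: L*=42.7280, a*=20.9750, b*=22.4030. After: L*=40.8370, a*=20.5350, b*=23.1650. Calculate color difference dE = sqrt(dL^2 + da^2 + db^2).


dL = -1.8910, da = -0.4400, db = 0.7620
dE = sqrt((-1.8910)^2 + (-0.4400)^2 + 0.7620^2) = 2.0857


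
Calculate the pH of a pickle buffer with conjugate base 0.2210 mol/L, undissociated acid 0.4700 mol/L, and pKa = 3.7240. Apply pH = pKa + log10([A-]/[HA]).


ratio = [A-] / [HA] = 0.2210 / 0.4700 = 0.4702
log10(ratio) = -0.3277
pH = pKa + log10(ratio) = 3.7240 - 0.3277 = 3.3963


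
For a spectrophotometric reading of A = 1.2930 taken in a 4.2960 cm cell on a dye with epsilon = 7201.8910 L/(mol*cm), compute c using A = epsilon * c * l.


Formula: c = A / (epsilon * l)
Substituting: c = 1.2930 / (7201.8910 * 4.2960)
Result: 4.1791e-05 mol/L


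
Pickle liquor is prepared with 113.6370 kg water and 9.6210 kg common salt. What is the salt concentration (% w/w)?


Formula: Conc = salt / (water + salt) * 100
Substituting: Conc = 9.6210 / (113.6370 + 9.6210) * 100
Result: 7.8056 %


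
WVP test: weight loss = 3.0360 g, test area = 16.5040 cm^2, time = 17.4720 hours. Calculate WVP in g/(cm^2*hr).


Formula: WVP = loss / (area * time)
Substituting: WVP = 3.0360 / (16.5040 * 17.4720)
Result: 0.0105286 g/(cm^2*hr)


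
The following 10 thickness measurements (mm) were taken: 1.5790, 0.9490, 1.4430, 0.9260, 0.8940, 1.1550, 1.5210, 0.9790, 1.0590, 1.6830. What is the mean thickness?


Formula: Average = sum / n
Substituting: Average = 12.1880 / 10
Result: 1.2188 mm


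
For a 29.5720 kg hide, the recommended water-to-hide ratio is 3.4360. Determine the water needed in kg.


Formula: Water = hide_weight * ratio
Substituting: Water = 29.5720 * 3.4360
Result: 101.6094 kg


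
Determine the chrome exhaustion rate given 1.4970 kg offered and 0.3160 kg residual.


Formula: Uptake = (offered - residual) / offered * 100
Substituting: Uptake = (1.4970 - 0.3160) / 1.4970 * 100
Result: 78.8911 %


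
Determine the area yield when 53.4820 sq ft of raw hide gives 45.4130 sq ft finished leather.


Formula: Yield = finished / raw * 100
Substituting: Yield = 45.4130 / 53.4820 * 100
Result: 84.9127 %


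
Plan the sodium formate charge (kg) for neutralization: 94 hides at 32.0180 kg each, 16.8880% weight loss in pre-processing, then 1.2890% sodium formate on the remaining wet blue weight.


Total_raw = N * avg_wt = 94 * 32.0180 = 3009.6920 kg
Substrate = Total_raw * (1 - loss/100) = 3009.6920 * (1 - 16.8880/100) = 2501.4152 kg
Neutralizer = Substrate * pct / 100 = 2501.4152 * 1.2890 / 100 = 32.2432 kg


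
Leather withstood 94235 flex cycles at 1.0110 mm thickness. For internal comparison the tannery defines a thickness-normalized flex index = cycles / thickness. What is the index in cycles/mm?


Formula: Index = cycles / thickness
Substituting: Index = 94235 / 1.0110
Result: 93209.6934 cycles/mm


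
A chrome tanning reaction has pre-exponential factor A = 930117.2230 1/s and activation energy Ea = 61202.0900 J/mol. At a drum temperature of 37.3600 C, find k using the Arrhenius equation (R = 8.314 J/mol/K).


T_K = T_C + 273.15 = 37.3600 + 273.15 = 310.5100 K
exponent = -Ea / (R * T_K) = -61202.0900 / (8.314 * 310.5100) = -23.7072
k = A * exp(exponent) = 930117.2230 * exp(-23.7072) = 4.7057e-05 1/s


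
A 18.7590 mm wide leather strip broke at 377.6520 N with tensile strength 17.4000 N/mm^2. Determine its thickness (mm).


Formula: t = F / (TS * w)
Substituting: t = 377.6520 / (17.4000 * 18.7590)
Result: 1.1570 mm


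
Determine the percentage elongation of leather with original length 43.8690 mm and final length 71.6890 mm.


Formula: Elongation = (Lf - L0) / L0 * 100
Substituting: Elongation = (71.6890 - 43.8690) / 43.8690 * 100
Result: 63.4161 %


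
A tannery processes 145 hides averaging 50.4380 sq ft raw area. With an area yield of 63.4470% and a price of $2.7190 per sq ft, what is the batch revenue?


Raw_total = N * avg_area = 145 * 50.4380 = 7313.5100 sq ft
Finished = Raw_total * yield / 100 = 7313.5100 * 63.4470 / 100 = 4640.2027 sq ft
Value = Finished * price = 4640.2027 * 2.7190 = 12616.7111 $


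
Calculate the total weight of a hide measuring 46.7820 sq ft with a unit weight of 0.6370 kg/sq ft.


Formula: Weight = area * weight_per_sqft
Substituting: Weight = 46.7820 * 0.6370
Result: 29.8001 kg


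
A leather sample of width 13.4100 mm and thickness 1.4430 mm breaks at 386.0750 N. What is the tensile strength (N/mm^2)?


Formula: TS = force / (width * thickness)
Substituting: TS = 386.0750 / (13.4100 * 1.4430)
Result: 19.9515 N/mm^2


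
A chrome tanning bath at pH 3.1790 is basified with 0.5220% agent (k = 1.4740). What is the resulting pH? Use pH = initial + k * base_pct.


Formula: pH_final = pH_initial + k * base_pct
Substituting: pH_final = 3.1790 + 1.4740 * 0.5220
Result: 3.9484


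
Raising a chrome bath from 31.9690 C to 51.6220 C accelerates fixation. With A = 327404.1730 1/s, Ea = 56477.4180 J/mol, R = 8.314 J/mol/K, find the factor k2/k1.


T1 = 31.9690 + 273.15 = 305.1190 K; T2 = 51.6220 + 273.15 = 324.7720 K
k1 = A * exp(-Ea/(R*T1)) = 327404.1730 * exp(-56477.4180/(8.314*305.1190)) = 7.0165e-05 1/s
k2 = A * exp(-Ea/(R*T2)) = 327404.1730 * exp(-56477.4180/(8.314*324.7720)) = 2.6991e-04 1/s
k2/k1 = 2.6991e-04 / 7.0165e-05 = 3.8468


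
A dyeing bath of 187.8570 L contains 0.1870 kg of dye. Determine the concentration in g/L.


Formula: Conc = dye_mass(kg) / volume(L) * 1000
Substituting: Conc = 0.1870 / 187.8570 * 1000
Result: 0.9954 g/L


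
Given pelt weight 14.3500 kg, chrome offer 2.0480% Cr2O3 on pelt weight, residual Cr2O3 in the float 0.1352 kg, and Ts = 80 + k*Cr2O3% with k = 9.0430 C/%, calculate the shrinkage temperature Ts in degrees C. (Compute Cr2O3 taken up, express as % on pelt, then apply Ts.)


Offered = pelt * offer_pct / 100 = 14.3500 * 2.0480 / 100 = 0.2939 kg
Uptake = offered - residual = 0.2939 - 0.1352 = 0.1587 kg
Cr2O3% on pelt = uptake / pelt * 100 = 0.1587 / 14.3500 * 100 = 1.1058 %
Ts = 80 + k * Cr2O3% = 80 + 9.0430 * 1.1058 = 90.0001 C


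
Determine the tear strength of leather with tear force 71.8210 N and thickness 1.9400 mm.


Formula: Tear strength = force / thickness
Substituting: Tear strength = 71.8210 / 1.9400
Result: 37.0211 N/mm


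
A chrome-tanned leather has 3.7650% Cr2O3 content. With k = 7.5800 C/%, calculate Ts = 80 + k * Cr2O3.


Formula: Ts = 80 + k * Cr2O3
Substituting: Ts = 80 + 7.5800 * 3.7650
Result: 108.5387 C


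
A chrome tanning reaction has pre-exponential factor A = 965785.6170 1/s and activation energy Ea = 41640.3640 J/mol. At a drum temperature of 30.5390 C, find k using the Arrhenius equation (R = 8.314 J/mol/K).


T_K = T_C + 273.15 = 30.5390 + 273.15 = 303.6890 K
exponent = -Ea / (R * T_K) = -41640.3640 / (8.314 * 303.6890) = -16.4921
k = A * exp(exponent) = 965785.6170 * exp(-16.4921) = 0.0664449 1/s


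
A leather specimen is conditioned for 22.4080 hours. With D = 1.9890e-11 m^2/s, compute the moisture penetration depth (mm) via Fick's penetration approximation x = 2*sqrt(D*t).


t = 22.4080 hr * 3600 = 80668.8000 s
D * t = 1.9890e-11 * 80668.8000 = 1.6045e-06
x = 2 * sqrt(D*t) = 2 * sqrt(1.6045e-06) = 0.00253338 m = 2.5334 mm


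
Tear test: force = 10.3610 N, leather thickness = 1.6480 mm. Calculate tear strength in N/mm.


Formula: Tear strength = force / thickness
Substituting: Tear strength = 10.3610 / 1.6480
Result: 6.2870 N/mm


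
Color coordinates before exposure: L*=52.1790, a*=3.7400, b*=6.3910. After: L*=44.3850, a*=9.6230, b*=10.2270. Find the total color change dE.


dL = -7.7940, da = 5.8830, db = 3.8360
dE = sqrt((-7.7940)^2 + 5.8830^2 + 3.8360^2) = 10.4915


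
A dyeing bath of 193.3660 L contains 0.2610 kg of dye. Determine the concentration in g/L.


Formula: Conc = dye_mass(kg) / volume(L) * 1000
Substituting: Conc = 0.2610 / 193.3660 * 1000
Result: 1.3498 g/L


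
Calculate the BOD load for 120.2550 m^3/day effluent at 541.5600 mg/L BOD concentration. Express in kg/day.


Formula: BOD_load = volume * conc / 1000
Substituting: BOD_load = 120.2550 * 541.5600 / 1000
Result: 65.1253 kg/day


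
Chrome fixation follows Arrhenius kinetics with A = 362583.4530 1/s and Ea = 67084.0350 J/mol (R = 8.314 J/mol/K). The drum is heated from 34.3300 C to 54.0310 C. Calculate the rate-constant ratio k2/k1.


T1 = 34.3300 + 273.15 = 307.4800 K; T2 = 54.0310 + 273.15 = 327.1810 K
k1 = A * exp(-Ea/(R*T1)) = 362583.4530 * exp(-67084.0350/(8.314*307.4800)) = 1.4547e-06 1/s
k2 = A * exp(-Ea/(R*T2)) = 362583.4530 * exp(-67084.0350/(8.314*327.1810)) = 7.0634e-06 1/s
k2/k1 = 7.0634e-06 / 1.4547e-06 = 4.8556


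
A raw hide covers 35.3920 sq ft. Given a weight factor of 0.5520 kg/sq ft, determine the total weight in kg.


Formula: Weight = area * weight_per_sqft
Substituting: Weight = 35.3920 * 0.5520
Result: 19.5364 kg


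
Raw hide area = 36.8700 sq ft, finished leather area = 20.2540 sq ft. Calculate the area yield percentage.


Formula: Yield = finished / raw * 100
Substituting: Yield = 20.2540 / 36.8700 * 100
Result: 54.9336 %


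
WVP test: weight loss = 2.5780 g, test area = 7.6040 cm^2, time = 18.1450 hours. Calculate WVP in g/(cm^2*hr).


Formula: WVP = loss / (area * time)
Substituting: WVP = 2.5780 / (7.6040 * 18.1450)
Result: 0.0186846 g/(cm^2*hr)


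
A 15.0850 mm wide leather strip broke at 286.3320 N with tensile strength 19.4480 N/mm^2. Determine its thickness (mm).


Formula: t = F / (TS * w)
Substituting: t = 286.3320 / (19.4480 * 15.0850)
Result: 0.9760 mm


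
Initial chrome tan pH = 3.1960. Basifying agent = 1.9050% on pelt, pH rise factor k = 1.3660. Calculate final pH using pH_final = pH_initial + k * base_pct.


Formula: pH_final = pH_initial + k * base_pct
Substituting: pH_final = 3.1960 + 1.3660 * 1.9050
Result: 5.7982


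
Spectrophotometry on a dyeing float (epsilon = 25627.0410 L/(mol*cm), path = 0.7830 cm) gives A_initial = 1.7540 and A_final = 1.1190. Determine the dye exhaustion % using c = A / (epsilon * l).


c_initial = A_i / (epsilon * l) = 1.7540 / (25627.0410 * 0.7830) = 8.7412e-05 mol/L
c_final = A_f / (epsilon * l) = 1.1190 / (25627.0410 * 0.7830) = 5.5766e-05 mol/L
Exhaustion = (c_initial - c_final) / c_initial * 100 = (8.7412e-05 - 5.5766e-05) / 8.7412e-05 * 100 = 36.2030 %


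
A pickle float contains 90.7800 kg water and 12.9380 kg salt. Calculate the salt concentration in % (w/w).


Formula: Conc = salt / (water + salt) * 100
Substituting: Conc = 12.9380 / (90.7800 + 12.9380) * 100
Result: 12.4742 %


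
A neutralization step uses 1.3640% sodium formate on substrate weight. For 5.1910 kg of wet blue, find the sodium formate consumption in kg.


Formula: Neutralizer = substrate * pct / 100
Substituting: Neutralizer = 5.1910 * 1.3640 / 100
Result: 0.0708052 kg


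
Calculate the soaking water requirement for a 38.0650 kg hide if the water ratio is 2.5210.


Formula: Water = hide_weight * ratio
Substituting: Water = 38.0650 * 2.5210
Result: 95.9619 kg


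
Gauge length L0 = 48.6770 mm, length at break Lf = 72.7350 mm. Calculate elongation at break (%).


Formula: Elongation = (Lf - L0) / L0 * 100
Substituting: Elongation = (72.7350 - 48.6770) / 48.6770 * 100
Result: 49.4238 %


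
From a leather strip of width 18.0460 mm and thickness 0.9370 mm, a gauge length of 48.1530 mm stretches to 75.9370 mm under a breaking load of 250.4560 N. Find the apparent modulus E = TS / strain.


TS = F / (w * t) = 250.4560 / (18.0460 * 0.9370) = 14.8119 N/mm^2
strain = (Lf - L0) / L0 = (75.9370 - 48.1530) / 48.1530 = 0.5770
E = TS / strain = 14.8119 / 0.5770 = 25.6708 N/mm^2


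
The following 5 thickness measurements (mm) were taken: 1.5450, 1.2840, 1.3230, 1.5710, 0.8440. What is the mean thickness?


Formula: Average = sum / n
Substituting: Average = 6.5670 / 5
Result: 1.3134 mm


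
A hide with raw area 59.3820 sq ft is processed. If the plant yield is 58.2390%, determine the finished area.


Formula: finished = raw * yield / 100
Substituting: finished = 59.3820 * 58.2390 / 100
Result: 34.5835 sq ft


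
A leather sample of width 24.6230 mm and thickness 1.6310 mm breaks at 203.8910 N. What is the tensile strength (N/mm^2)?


Formula: TS = force / (width * thickness)
Substituting: TS = 203.8910 / (24.6230 * 1.6310)
Result: 5.0770 N/mm^2


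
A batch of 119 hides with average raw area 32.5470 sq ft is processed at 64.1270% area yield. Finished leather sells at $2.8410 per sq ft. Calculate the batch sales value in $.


Raw_total = N * avg_area = 119 * 32.5470 = 3873.0930 sq ft
Finished = Raw_total * yield / 100 = 3873.0930 * 64.1270 / 100 = 2483.6983 sq ft
Value = Finished * price = 2483.6983 * 2.8410 = 7056.1870 $


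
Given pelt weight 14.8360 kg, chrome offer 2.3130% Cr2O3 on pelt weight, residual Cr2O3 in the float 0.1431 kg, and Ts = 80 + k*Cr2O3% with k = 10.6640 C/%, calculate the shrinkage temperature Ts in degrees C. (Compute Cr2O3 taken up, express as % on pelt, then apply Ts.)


Offered = pelt * offer_pct / 100 = 14.8360 * 2.3130 / 100 = 0.3432 kg
Uptake = offered - residual = 0.3432 - 0.1431 = 0.2001 kg
Cr2O3% on pelt = uptake / pelt * 100 = 0.2001 / 14.8360 * 100 = 1.3485 %
Ts = 80 + k * Cr2O3% = 80 + 10.6640 * 1.3485 = 94.3799 C


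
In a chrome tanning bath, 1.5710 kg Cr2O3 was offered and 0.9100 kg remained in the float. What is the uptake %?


Formula: Uptake = (offered - residual) / offered * 100
Substituting: Uptake = (1.5710 - 0.9100) / 1.5710 * 100
Result: 42.0751 %


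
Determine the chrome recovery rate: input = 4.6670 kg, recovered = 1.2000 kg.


Formula: Recovery = recovered / input * 100
Substituting: Recovery = 1.2000 / 4.6670 * 100
Result: 25.7124 %


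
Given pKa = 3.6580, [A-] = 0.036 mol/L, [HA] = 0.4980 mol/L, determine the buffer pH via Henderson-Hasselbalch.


ratio = [A-] / [HA] = 0.036 / 0.4980 = 0.0722892
log10(ratio) = -1.1409
pH = pKa + log10(ratio) = 3.6580 - 1.1409 = 2.5171


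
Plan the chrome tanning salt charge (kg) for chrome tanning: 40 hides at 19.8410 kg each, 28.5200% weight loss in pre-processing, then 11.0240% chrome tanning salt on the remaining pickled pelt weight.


Total_raw = N * avg_wt = 40 * 19.8410 = 793.6400 kg
Substrate = Total_raw * (1 - loss/100) = 793.6400 * (1 - 28.5200/100) = 567.2939 kg
Chrome = Substrate * pct / 100 = 567.2939 * 11.0240 / 100 = 62.5385 kg


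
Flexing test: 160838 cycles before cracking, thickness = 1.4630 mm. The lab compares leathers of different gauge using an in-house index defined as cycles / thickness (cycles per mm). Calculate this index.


Formula: Index = cycles / thickness
Substituting: Index = 160838 / 1.4630
Result: 109937.1155 cycles/mm


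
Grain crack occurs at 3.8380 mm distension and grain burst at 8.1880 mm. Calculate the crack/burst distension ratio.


Formula: Ratio = crack / burst
Substituting: Ratio = 3.8380 / 8.1880
Result: 0.4687


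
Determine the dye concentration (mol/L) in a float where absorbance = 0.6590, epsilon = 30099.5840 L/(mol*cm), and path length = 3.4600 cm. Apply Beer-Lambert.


Formula: c = A / (epsilon * l)
Substituting: c = 0.6590 / (30099.5840 * 3.4600)
Result: 6.3277e-06 mol/L


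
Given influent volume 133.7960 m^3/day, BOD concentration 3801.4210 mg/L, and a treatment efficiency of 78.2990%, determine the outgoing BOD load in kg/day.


Load_in = volume * conc / 1000 = 133.7960 * 3801.4210 / 1000 = 508.6149 kg/day
Removed = Load_in * eff / 100 = 508.6149 * 78.2990 / 100 = 398.2404 kg/day
Load_out = Load_in - Removed = 508.6149 - 398.2404 = 110.3745 kg/day


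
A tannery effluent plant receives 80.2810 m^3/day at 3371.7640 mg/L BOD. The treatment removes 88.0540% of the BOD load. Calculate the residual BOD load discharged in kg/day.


Load_in = volume * conc / 1000 = 80.2810 * 3371.7640 / 1000 = 270.6886 kg/day
Removed = Load_in * eff / 100 = 270.6886 * 88.0540 / 100 = 238.3521 kg/day
Load_out = Load_in - Removed = 270.6886 - 238.3521 = 32.3365 kg/day


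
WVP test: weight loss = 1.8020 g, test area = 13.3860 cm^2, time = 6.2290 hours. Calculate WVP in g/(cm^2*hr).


Formula: WVP = loss / (area * time)
Substituting: WVP = 1.8020 / (13.3860 * 6.2290)
Result: 0.0216115 g/(cm^2*hr)


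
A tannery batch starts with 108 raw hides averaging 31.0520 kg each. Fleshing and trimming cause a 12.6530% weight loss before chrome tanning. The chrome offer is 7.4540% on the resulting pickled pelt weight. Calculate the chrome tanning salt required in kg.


Total_raw = N * avg_wt = 108 * 31.0520 = 3353.6160 kg
Substrate = Total_raw * (1 - loss/100) = 3353.6160 * (1 - 12.6530/100) = 2929.2830 kg
Chrome = Substrate * pct / 100 = 2929.2830 * 7.4540 / 100 = 218.3488 kg


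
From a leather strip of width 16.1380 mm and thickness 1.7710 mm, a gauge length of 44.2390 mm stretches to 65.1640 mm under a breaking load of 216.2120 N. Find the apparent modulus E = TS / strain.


TS = F / (w * t) = 216.2120 / (16.1380 * 1.7710) = 7.5650 N/mm^2
strain = (Lf - L0) / L0 = (65.1640 - 44.2390) / 44.2390 = 0.4730
E = TS / strain = 7.5650 / 0.4730 = 15.9938 N/mm^2


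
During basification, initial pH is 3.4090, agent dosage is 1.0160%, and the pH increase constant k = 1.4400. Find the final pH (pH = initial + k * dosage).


Formula: pH_final = pH_initial + k * base_pct
Substituting: pH_final = 3.4090 + 1.4400 * 1.0160
Result: 4.8720


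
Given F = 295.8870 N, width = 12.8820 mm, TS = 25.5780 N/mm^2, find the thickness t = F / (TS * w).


Formula: t = F / (TS * w)
Substituting: t = 295.8870 / (25.5780 * 12.8820)
Result: 0.8980 mm


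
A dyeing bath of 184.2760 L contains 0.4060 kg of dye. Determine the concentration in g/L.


Formula: Conc = dye_mass(kg) / volume(L) * 1000
Substituting: Conc = 0.4060 / 184.2760 * 1000
Result: 2.2032 g/L


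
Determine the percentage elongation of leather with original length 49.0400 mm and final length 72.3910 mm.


Formula: Elongation = (Lf - L0) / L0 * 100
Substituting: Elongation = (72.3910 - 49.0400) / 49.0400 * 100
Result: 47.6162 %


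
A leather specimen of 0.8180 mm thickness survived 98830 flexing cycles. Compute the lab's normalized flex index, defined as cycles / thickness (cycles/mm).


Formula: Index = cycles / thickness
Substituting: Index = 98830 / 0.8180
Result: 120819.0709 cycles/mm


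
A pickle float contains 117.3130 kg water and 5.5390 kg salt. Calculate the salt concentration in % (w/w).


Formula: Conc = salt / (water + salt) * 100
Substituting: Conc = 5.5390 / (117.3130 + 5.5390) * 100
Result: 4.5087 %


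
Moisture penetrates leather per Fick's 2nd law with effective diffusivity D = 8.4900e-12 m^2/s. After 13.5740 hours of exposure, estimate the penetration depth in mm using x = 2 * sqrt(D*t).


t = 13.5740 hr * 3600 = 48866.4000 s
D * t = 8.4900e-12 * 48866.4000 = 4.1488e-07
x = 2 * sqrt(D*t) = 2 * sqrt(4.1488e-07) = 0.00128822 m = 1.2882 mm


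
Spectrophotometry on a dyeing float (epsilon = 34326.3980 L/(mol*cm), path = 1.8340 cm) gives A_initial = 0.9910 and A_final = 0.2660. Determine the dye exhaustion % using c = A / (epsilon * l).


c_initial = A_i / (epsilon * l) = 0.9910 / (34326.3980 * 1.8340) = 1.5741e-05 mol/L
c_final = A_f / (epsilon * l) = 0.2660 / (34326.3980 * 1.8340) = 4.2253e-06 mol/L
Exhaustion = (c_initial - c_final) / c_initial * 100 = (1.5741e-05 - 4.2253e-06) / 1.5741e-05 * 100 = 73.1584 %


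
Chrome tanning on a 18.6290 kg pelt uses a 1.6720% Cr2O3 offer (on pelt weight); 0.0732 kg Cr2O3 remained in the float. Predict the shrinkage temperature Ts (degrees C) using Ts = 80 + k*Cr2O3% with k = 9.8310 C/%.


Offered = pelt * offer_pct / 100 = 18.6290 * 1.6720 / 100 = 0.3115 kg
Uptake = offered - residual = 0.3115 - 0.0732 = 0.2383 kg
Cr2O3% on pelt = uptake / pelt * 100 = 0.2383 / 18.6290 * 100 = 1.2791 %
Ts = 80 + k * Cr2O3% = 80 + 9.8310 * 1.2791 = 92.5745 C


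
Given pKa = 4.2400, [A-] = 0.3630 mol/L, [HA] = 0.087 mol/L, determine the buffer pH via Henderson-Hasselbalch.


ratio = [A-] / [HA] = 0.3630 / 0.087 = 4.1724
log10(ratio) = 0.6204
pH = pKa + log10(ratio) = 4.2400 + 0.6204 = 4.8604


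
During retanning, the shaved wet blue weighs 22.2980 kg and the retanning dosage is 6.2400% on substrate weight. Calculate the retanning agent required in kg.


Formula: Retan = substrate * pct / 100
Substituting: Retan = 22.2980 * 6.2400 / 100
Result: 1.3914 kg


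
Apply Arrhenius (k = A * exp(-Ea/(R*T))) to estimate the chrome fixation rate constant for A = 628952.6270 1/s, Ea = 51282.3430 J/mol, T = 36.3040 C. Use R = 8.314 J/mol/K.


T_K = T_C + 273.15 = 36.3040 + 273.15 = 309.4540 K
exponent = -Ea / (R * T_K) = -51282.3430 / (8.314 * 309.4540) = -19.9325
k = A * exp(exponent) = 628952.6270 * exp(-19.9325) = 0.0013869 1/s


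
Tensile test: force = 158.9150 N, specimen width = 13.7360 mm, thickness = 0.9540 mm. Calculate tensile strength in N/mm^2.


Formula: TS = force / (width * thickness)
Substituting: TS = 158.9150 / (13.7360 * 0.9540)
Result: 12.1271 N/mm^2


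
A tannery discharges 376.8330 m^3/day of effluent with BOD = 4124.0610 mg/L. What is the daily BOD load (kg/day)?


Formula: BOD_load = volume * conc / 1000
Substituting: BOD_load = 376.8330 * 4124.0610 / 1000
Result: 1554.0823 kg/day


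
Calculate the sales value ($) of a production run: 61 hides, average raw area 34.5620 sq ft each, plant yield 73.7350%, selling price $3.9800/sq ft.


Raw_total = N * avg_area = 61 * 34.5620 = 2108.2820 sq ft
Finished = Raw_total * yield / 100 = 2108.2820 * 73.7350 / 100 = 1554.5417 sq ft
Value = Finished * price = 1554.5417 * 3.9800 = 6187.0761 $


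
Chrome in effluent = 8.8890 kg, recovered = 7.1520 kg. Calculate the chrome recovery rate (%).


Formula: Recovery = recovered / input * 100
Substituting: Recovery = 7.1520 / 8.8890 * 100
Result: 80.4590 %


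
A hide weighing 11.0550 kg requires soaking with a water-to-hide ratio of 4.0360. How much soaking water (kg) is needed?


Formula: Water = hide_weight * ratio
Substituting: Water = 11.0550 * 4.0360
Result: 44.6180 kg


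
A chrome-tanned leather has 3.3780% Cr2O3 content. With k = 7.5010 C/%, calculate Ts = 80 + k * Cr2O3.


Formula: Ts = 80 + k * Cr2O3
Substituting: Ts = 80 + 7.5010 * 3.3780
Result: 105.3384 C


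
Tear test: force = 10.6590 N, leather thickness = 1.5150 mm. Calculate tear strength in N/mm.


Formula: Tear strength = force / thickness
Substituting: Tear strength = 10.6590 / 1.5150
Result: 7.0356 N/mm


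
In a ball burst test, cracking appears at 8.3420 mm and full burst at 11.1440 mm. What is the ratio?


Formula: Ratio = crack / burst
Substituting: Ratio = 8.3420 / 11.1440
Result: 0.7486


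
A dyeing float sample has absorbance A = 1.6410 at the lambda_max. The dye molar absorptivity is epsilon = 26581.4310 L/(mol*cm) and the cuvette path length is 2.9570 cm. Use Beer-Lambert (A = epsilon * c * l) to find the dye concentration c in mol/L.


Formula: c = A / (epsilon * l)
Substituting: c = 1.6410 / (26581.4310 * 2.9570)
Result: 2.0878e-05 mol/L


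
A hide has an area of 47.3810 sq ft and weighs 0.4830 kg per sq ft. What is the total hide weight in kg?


Formula: Weight = area * weight_per_sqft
Substituting: Weight = 47.3810 * 0.4830
Result: 22.8850 kg


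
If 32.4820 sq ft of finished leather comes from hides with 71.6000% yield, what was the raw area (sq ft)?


Formula: raw = finished * 100 / yield
Substituting: raw = 32.4820 * 100 / 71.6000
Result: 45.3659 sq ft


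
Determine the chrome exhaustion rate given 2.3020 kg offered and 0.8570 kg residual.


Formula: Uptake = (offered - residual) / offered * 100
Substituting: Uptake = (2.3020 - 0.8570) / 2.3020 * 100
Result: 62.7715 %


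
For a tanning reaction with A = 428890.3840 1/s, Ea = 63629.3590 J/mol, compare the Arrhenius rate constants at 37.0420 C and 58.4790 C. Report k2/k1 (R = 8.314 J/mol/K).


T1 = 37.0420 + 273.15 = 310.1920 K; T2 = 58.4790 + 273.15 = 331.6290 K
k1 = A * exp(-Ea/(R*T1)) = 428890.3840 * exp(-63629.3590/(8.314*310.1920)) = 8.2627e-06 1/s
k2 = A * exp(-Ea/(R*T2)) = 428890.3840 * exp(-63629.3590/(8.314*331.6290)) = 4.0717e-05 1/s
k2/k1 = 4.0717e-05 / 8.2627e-06 = 4.9277


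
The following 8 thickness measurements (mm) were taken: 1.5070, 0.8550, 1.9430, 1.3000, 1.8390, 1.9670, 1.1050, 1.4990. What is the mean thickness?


Formula: Average = sum / n
Substituting: Average = 12.0150 / 8
Result: 1.5019 mm


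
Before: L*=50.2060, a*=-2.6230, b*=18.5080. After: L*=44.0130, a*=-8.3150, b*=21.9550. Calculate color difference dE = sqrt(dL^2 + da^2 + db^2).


dL = -6.1930, da = -5.6920, db = 3.4470
dE = sqrt((-6.1930)^2 + (-5.6920)^2 + 3.4470^2) = 9.0903


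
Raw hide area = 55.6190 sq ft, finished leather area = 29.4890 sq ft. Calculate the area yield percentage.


Formula: Yield = finished / raw * 100
Substituting: Yield = 29.4890 / 55.6190 * 100
Result: 53.0197 %


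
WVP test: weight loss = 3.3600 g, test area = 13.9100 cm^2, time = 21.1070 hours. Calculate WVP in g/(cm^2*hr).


Formula: WVP = loss / (area * time)
Substituting: WVP = 3.3600 / (13.9100 * 21.1070)
Result: 0.0114442 g/(cm^2*hr)


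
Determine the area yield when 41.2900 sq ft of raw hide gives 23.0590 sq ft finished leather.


Formula: Yield = finished / raw * 100
Substituting: Yield = 23.0590 / 41.2900 * 100
Result: 55.8465 %


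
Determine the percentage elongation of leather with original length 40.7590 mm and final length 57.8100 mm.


Formula: Elongation = (Lf - L0) / L0 * 100
Substituting: Elongation = (57.8100 - 40.7590) / 40.7590 * 100
Result: 41.8337 %


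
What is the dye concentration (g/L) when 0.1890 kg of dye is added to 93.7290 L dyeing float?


Formula: Conc = dye_mass(kg) / volume(L) * 1000
Substituting: Conc = 0.1890 / 93.7290 * 1000
Result: 2.0165 g/L


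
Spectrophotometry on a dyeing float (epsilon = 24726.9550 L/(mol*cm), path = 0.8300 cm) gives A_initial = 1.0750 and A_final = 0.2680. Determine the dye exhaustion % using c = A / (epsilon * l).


c_initial = A_i / (epsilon * l) = 1.0750 / (24726.9550 * 0.8300) = 5.2379e-05 mol/L
c_final = A_f / (epsilon * l) = 0.2680 / (24726.9550 * 0.8300) = 1.3058e-05 mol/L
Exhaustion = (c_initial - c_final) / c_initial * 100 = (5.2379e-05 - 1.3058e-05) / 5.2379e-05 * 100 = 75.0698 %


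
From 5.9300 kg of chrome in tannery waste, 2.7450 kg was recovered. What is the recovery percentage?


Formula: Recovery = recovered / input * 100
Substituting: Recovery = 2.7450 / 5.9300 * 100
Result: 46.2901 %


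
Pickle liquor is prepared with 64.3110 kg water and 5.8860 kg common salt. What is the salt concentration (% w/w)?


Formula: Conc = salt / (water + salt) * 100
Substituting: Conc = 5.8860 / (64.3110 + 5.8860) * 100
Result: 8.3850 %


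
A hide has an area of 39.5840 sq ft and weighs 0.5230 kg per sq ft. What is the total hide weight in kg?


Formula: Weight = area * weight_per_sqft
Substituting: Weight = 39.5840 * 0.5230
Result: 20.7024 kg


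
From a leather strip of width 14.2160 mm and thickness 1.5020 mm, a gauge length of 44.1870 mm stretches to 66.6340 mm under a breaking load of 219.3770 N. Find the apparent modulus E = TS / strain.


TS = F / (w * t) = 219.3770 / (14.2160 * 1.5020) = 10.2741 N/mm^2
strain = (Lf - L0) / L0 = (66.6340 - 44.1870) / 44.1870 = 0.5080
E = TS / strain = 10.2741 / 0.5080 = 20.2246 N/mm^2


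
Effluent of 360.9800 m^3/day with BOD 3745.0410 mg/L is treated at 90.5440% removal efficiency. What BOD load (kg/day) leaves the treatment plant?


Load_in = volume * conc / 1000 = 360.9800 * 3745.0410 / 1000 = 1351.8849 kg/day
Removed = Load_in * eff / 100 = 1351.8849 * 90.5440 / 100 = 1224.0507 kg/day
Load_out = Load_in - Removed = 1351.8849 - 1224.0507 = 127.8342 kg/day


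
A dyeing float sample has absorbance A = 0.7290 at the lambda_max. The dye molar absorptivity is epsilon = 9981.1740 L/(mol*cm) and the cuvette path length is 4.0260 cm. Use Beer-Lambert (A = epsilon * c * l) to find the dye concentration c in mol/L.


Formula: c = A / (epsilon * l)
Substituting: c = 0.7290 / (9981.1740 * 4.0260)
Result: 1.8141e-05 mol/L


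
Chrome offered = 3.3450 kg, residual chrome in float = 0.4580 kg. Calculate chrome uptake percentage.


Formula: Uptake = (offered - residual) / offered * 100
Substituting: Uptake = (3.3450 - 0.4580) / 3.3450 * 100
Result: 86.3079 %


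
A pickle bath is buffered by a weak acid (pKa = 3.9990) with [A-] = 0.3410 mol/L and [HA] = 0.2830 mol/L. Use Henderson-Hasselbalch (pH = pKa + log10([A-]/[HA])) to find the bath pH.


ratio = [A-] / [HA] = 0.3410 / 0.2830 = 1.2049
log10(ratio) = 0.0809679
pH = pKa + log10(ratio) = 3.9990 + 0.0809679 = 4.0800


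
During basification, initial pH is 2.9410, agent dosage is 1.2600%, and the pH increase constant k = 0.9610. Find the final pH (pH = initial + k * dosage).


Formula: pH_final = pH_initial + k * base_pct
Substituting: pH_final = 2.9410 + 0.9610 * 1.2600
Result: 4.1519


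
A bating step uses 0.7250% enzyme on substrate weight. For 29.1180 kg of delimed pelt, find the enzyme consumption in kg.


Formula: Enzyme = substrate * pct / 100
Substituting: Enzyme = 29.1180 * 0.7250 / 100
Result: 0.2111 kg


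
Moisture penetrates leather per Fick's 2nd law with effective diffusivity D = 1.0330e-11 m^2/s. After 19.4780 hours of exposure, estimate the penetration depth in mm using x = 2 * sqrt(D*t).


t = 19.4780 hr * 3600 = 70120.8000 s
D * t = 1.0330e-11 * 70120.8000 = 7.2435e-07
x = 2 * sqrt(D*t) = 2 * sqrt(7.2435e-07) = 0.00170217 m = 1.7022 mm


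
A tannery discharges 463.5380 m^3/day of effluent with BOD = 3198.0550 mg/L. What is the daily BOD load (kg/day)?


Formula: BOD_load = volume * conc / 1000
Substituting: BOD_load = 463.5380 * 3198.0550 / 1000
Result: 1482.4200 kg/day


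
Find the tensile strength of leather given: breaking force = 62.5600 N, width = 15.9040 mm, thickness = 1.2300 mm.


Formula: TS = force / (width * thickness)
Substituting: TS = 62.5600 / (15.9040 * 1.2300)
Result: 3.1981 N/mm^2


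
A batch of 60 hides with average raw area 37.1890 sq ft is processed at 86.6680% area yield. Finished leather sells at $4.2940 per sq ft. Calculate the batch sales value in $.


Raw_total = N * avg_area = 60 * 37.1890 = 2231.3400 sq ft
Finished = Raw_total * yield / 100 = 2231.3400 * 86.6680 / 100 = 1933.8578 sq ft
Value = Finished * price = 1933.8578 * 4.2940 = 8303.9852 $


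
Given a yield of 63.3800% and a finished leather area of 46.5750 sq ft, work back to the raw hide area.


Formula: raw = finished * 100 / yield
Substituting: raw = 46.5750 * 100 / 63.3800
Result: 73.4853 sq ft


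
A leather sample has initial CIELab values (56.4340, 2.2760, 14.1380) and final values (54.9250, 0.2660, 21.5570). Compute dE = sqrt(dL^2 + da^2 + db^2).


dL = -1.5090, da = -2.0100, db = 7.4190
dE = sqrt((-1.5090)^2 + (-2.0100)^2 + 7.4190^2) = 7.8332


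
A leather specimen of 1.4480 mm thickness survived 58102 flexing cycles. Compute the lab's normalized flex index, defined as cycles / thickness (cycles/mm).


Formula: Index = cycles / thickness
Substituting: Index = 58102 / 1.4480
Result: 40125.6906 cycles/mm


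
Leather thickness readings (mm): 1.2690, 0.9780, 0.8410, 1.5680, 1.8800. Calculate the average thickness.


Formula: Average = sum / n
Substituting: Average = 6.5360 / 5
Result: 1.3072 mm


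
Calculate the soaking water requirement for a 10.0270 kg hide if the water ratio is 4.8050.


Formula: Water = hide_weight * ratio
Substituting: Water = 10.0270 * 4.8050
Result: 48.1797 kg


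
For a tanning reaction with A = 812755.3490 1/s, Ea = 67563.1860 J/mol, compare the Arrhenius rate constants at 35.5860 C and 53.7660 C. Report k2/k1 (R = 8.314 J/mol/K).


T1 = 35.5860 + 273.15 = 308.7360 K; T2 = 53.7660 + 273.15 = 326.9160 K
k1 = A * exp(-Ea/(R*T1)) = 812755.3490 * exp(-67563.1860/(8.314*308.7360)) = 3.0104e-06 1/s
k2 = A * exp(-Ea/(R*T2)) = 812755.3490 * exp(-67563.1860/(8.314*326.9160)) = 1.3011e-05 1/s
k2/k1 = 1.3011e-05 / 3.0104e-06 = 4.3222


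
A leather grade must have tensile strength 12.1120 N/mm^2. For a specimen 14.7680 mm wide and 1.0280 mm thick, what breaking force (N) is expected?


Formula: F = TS * w * t
Substituting: F = 12.1120 * 14.7680 * 1.0280
Result: 183.8784 N


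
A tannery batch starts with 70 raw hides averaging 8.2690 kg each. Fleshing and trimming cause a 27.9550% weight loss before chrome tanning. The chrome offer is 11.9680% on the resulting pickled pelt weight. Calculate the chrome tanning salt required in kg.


Total_raw = N * avg_wt = 70 * 8.2690 = 578.8300 kg
Substrate = Total_raw * (1 - loss/100) = 578.8300 * (1 - 27.9550/100) = 417.0181 kg
Chrome = Substrate * pct / 100 = 417.0181 * 11.9680 / 100 = 49.9087 kg


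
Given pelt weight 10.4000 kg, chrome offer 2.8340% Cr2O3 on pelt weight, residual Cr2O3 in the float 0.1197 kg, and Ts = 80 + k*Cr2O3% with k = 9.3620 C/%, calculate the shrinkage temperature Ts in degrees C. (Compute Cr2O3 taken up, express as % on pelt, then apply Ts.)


Offered = pelt * offer_pct / 100 = 10.4000 * 2.8340 / 100 = 0.2947 kg
Uptake = offered - residual = 0.2947 - 0.1197 = 0.1750 kg
Cr2O3% on pelt = uptake / pelt * 100 = 0.1750 / 10.4000 * 100 = 1.6830 %
Ts = 80 + k * Cr2O3% = 80 + 9.3620 * 1.6830 = 95.7566 C


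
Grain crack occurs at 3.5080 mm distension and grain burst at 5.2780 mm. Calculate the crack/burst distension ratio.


Formula: Ratio = crack / burst
Substituting: Ratio = 3.5080 / 5.2780
Result: 0.6646


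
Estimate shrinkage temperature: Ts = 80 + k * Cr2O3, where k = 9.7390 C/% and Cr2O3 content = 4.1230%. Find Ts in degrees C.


Formula: Ts = 80 + k * Cr2O3
Substituting: Ts = 80 + 9.7390 * 4.1230
Result: 120.1539 C


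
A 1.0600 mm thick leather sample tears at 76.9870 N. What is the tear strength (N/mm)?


Formula: Tear strength = force / thickness
Substituting: Tear strength = 76.9870 / 1.0600
Result: 72.6292 N/mm


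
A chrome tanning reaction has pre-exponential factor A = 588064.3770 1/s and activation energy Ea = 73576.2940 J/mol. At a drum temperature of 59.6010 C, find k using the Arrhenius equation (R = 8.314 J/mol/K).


T_K = T_C + 273.15 = 59.6010 + 273.15 = 332.7510 K
exponent = -Ea / (R * T_K) = -73576.2940 / (8.314 * 332.7510) = -26.5955
k = A * exp(exponent) = 588064.3770 * exp(-26.5955) = 1.6563e-06 1/s


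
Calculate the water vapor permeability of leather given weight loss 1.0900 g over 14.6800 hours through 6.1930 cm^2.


Formula: WVP = loss / (area * time)
Substituting: WVP = 1.0900 / (6.1930 * 14.6800)
Result: 0.0119895 g/(cm^2*hr)


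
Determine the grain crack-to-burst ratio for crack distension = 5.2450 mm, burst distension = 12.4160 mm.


Formula: Ratio = crack / burst
Substituting: Ratio = 5.2450 / 12.4160
Result: 0.4224


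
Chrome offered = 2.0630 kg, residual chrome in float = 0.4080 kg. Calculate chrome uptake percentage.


Formula: Uptake = (offered - residual) / offered * 100
Substituting: Uptake = (2.0630 - 0.4080) / 2.0630 * 100
Result: 80.2230 %


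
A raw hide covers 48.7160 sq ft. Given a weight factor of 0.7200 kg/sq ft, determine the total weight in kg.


Formula: Weight = area * weight_per_sqft
Substituting: Weight = 48.7160 * 0.7200
Result: 35.0755 kg


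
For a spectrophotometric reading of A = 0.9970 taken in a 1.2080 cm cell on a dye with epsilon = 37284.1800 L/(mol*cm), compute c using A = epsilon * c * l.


Formula: c = A / (epsilon * l)
Substituting: c = 0.9970 / (37284.1800 * 1.2080)
Result: 2.2136e-05 mol/L


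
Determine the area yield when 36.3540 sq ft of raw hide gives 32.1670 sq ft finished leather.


Formula: Yield = finished / raw * 100
Substituting: Yield = 32.1670 / 36.3540 * 100
Result: 88.4827 %


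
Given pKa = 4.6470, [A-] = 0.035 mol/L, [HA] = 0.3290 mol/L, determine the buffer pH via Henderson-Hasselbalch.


ratio = [A-] / [HA] = 0.035 / 0.3290 = 0.1064
log10(ratio) = -0.9731
pH = pKa + log10(ratio) = 4.6470 - 0.9731 = 3.6739


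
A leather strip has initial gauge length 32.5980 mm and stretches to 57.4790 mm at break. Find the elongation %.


Formula: Elongation = (Lf - L0) / L0 * 100
Substituting: Elongation = (57.4790 - 32.5980) / 32.5980 * 100
Result: 76.3268 %


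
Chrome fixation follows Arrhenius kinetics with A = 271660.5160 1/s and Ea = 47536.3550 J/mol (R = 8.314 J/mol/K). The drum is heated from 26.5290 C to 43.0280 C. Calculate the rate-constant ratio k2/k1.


T1 = 26.5290 + 273.15 = 299.6790 K; T2 = 43.0280 + 273.15 = 316.1780 K
k1 = A * exp(-Ea/(R*T1)) = 271660.5160 * exp(-47536.3550/(8.314*299.6790)) = 0.0014062 1/s
k2 = A * exp(-Ea/(R*T2)) = 271660.5160 * exp(-47536.3550/(8.314*316.1780)) = 0.00380567 1/s
k2/k1 = 0.00380567 / 0.0014062 = 2.7064
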